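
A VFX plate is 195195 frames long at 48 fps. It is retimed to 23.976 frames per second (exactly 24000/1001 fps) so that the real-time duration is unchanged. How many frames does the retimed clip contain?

97500 frames

Target frames = source frames × (target rate / source rate) = 195195 × (24000/1001)/(48) = 195195 × 500/1001 = 97500.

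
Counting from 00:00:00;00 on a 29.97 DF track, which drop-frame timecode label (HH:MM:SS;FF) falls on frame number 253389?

Each 10-minute DF block holds 10 × 60 × 30 − 9 × 2 = 17982 frames. 253389 ÷ 17982 → 14 full blocks, remainder 1641.
Within the partial block the first minute is 1800 frames and each further minute 1798, so 0 further minute boundaries passed. Total skipped labels = 18 × 14 + 2 × 0 = 252.
Non-drop label index = 253389 + 252 = 253641; at 30 labels/s that is 02:20:54:21, i.e. DF 02:20:54;21.

02:20:54;21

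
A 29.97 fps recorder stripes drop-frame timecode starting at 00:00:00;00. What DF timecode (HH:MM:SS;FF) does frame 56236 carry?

00:31:16;12

Each 10-minute DF block holds 10 × 60 × 30 − 9 × 2 = 17982 frames. 56236 ÷ 17982 → 3 full blocks, remainder 2290.
Within the partial block the first minute is 1800 frames and each further minute 1798, so 1 further minute boundary passed. Total skipped labels = 18 × 3 + 2 × 1 = 56.
Non-drop label index = 56236 + 56 = 56292; at 30 labels/s that is 00:31:16:12, i.e. DF 00:31:16;12.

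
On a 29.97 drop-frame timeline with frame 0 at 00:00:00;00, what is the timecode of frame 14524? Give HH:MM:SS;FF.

Ten DF minutes hold 17982 frames, so frame 14524 lies in block 0 (frames 0–17981) with 14524 frames into that block.
The block's first minute is 1800 frames and the rest 1798 each; 14524 frames reaches minute 8, so 0 × 18 + 8 × 2 = 16 labels have been skipped so far.
Adding those back, label number 14524 + 16 = 14540 at 30 labels/s is 484 s + 20 f = 0 h 8 min 4 s frame 20, i.e. 00:08:04;20.

00:08:04;20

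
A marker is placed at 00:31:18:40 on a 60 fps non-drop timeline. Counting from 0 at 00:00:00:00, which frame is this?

112720

Total seconds to the label: (0 × 3600 + 31 × 60 + 18) = 1878.
Frame index = 1878 × 60 + 40 = 112720.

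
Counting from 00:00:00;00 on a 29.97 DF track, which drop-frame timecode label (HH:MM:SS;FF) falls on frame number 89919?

00:50:00;09

Each 10-minute DF block holds 10 × 60 × 30 − 9 × 2 = 17982 frames. 89919 ÷ 17982 → 5 full blocks, remainder 9.
Within the partial block the first minute is 1800 frames and each further minute 1798, so 0 further minute boundaries passed. Total skipped labels = 18 × 5 + 2 × 0 = 90.
Non-drop label index = 89919 + 90 = 90009; at 30 labels/s that is 00:50:00:09, i.e. DF 00:50:00;09.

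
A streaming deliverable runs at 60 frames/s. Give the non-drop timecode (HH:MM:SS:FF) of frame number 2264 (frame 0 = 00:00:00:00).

2264 ÷ 60 = 37 full seconds, remainder 44 frames.
37 s = 0 h 0 min 37 s.
Timecode: 00:00:37:44.

00:00:37:44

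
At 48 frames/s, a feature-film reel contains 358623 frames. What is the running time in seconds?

7471.3125 seconds

Running time = 358623 / (48) = 7471.3125 s.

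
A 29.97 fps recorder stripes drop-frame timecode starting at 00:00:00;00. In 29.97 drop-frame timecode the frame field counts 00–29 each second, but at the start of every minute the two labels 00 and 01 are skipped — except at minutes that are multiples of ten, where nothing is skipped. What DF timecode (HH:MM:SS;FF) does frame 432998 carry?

Each 10-minute DF block holds 10 × 60 × 30 − 9 × 2 = 17982 frames. 432998 ÷ 17982 → 24 full blocks, remainder 1430.
Within the partial block the first minute is 1800 frames and each further minute 1798, so 0 further minute boundaries passed. Total skipped labels = 18 × 24 + 2 × 0 = 432.
Non-drop label index = 432998 + 432 = 433430; at 30 labels/s that is 04:00:47:20, i.e. DF 04:00:47;20.

04:00:47;20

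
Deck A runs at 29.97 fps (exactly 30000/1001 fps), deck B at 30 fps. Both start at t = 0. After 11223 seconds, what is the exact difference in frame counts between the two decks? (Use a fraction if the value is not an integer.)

336690/1001 frames

A emits 30000/1001 × 11223 = 336690000/1001 frames; B emits 30 × 11223 = 336690.
Difference = 336690/1001 frames (≈ 336.3536); B is ahead of A.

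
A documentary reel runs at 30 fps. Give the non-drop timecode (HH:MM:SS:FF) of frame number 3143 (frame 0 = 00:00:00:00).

3143 ÷ 30 = 104 full seconds, remainder 23 frames.
104 s = 0 h 1 min 44 s.
Timecode: 00:01:44:23.

00:01:44:23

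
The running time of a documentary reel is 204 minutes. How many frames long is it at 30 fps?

367200 frames

204 min = 12240 s.
Frames = 12240 × 30 = 367200.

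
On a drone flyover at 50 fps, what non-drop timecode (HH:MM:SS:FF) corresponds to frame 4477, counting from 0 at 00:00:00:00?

00:01:29:27

4477 ÷ 50 = 89 full seconds, remainder 27 frames.
89 s = 0 h 1 min 29 s.
Timecode: 00:01:29:27.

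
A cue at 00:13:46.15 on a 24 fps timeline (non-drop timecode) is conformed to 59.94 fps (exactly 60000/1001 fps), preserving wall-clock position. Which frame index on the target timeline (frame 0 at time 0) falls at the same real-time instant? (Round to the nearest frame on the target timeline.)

frame 49548

Source frame index: (0×3600 + 13×60 + 46) × 24 + 15 = 19839.
Real time: 19839 / (24) = 6613/8 s.
Target frame: (6613/8) × (60000/1001) = 49597500/1001 ≈ 49547.952 → 49548.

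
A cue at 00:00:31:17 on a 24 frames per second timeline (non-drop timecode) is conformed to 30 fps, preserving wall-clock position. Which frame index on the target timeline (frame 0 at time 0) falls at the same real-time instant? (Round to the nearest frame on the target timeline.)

Source frame index: (0×3600 + 0×60 + 31) × 24 + 17 = 761.
Real time: 761 / (24) = 761/24 s.
Target frame: (761/24) × (30) = 3805/4 ≈ 951.250 → 951.

frame 951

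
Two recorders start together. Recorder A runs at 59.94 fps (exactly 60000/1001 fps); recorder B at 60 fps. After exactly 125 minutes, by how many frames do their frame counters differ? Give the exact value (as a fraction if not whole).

450000/1001 frames

125 min = 7500 s.
A emits 60000/1001 × 7500 = 450000000/1001 frames; B emits 60 × 7500 = 450000.
Difference = 450000/1001 frames (≈ 449.5504); B is ahead of A.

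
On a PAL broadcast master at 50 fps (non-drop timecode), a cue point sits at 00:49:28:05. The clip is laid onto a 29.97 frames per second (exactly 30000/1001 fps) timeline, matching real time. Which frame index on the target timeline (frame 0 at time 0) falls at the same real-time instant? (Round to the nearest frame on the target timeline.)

frame 88954

Source frame index: (0×3600 + 49×60 + 28) × 50 + 5 = 148405.
Real time: 148405 / (50) = 29681/10 s.
Target frame: (29681/10) × (30000/1001) = 89043000/1001 ≈ 88954.046 → 88954.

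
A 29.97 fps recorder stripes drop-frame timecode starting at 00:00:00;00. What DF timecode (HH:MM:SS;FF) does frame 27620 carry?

00:15:21;18

Ten DF minutes hold 17982 frames, so frame 27620 lies in block 1 (frames 17982–35963) with 9638 frames into that block.
The block's first minute is 1800 frames and the rest 1798 each; 9638 frames reaches minute 5, so 1 × 18 + 5 × 2 = 28 labels have been skipped so far.
Adding those back, label number 27620 + 28 = 27648 at 30 labels/s is 921 s + 18 f = 0 h 15 min 21 s frame 18, i.e. 00:15:21;18.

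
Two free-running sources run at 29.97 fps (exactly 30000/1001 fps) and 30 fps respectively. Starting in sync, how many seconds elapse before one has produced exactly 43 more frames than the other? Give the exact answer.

43043/30 seconds

The gap grows by |30 − 30000/1001| = 30/1001 frames per second.
Time for a 43-frame gap: 43 ÷ (30/1001) = 43043/30 s.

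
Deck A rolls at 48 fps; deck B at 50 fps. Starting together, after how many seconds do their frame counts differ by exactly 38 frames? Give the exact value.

19 seconds

The gap grows by |50 − 48| = 2 frames per second.
Time for a 38-frame gap: 38 ÷ (2) = 19 s.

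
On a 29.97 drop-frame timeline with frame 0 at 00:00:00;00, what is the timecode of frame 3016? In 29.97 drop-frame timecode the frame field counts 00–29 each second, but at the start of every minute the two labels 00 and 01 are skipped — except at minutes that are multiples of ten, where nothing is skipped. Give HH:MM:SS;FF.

00:01:40;18

Each 10-minute DF block holds 10 × 60 × 30 − 9 × 2 = 17982 frames. 3016 ÷ 17982 → 0 full blocks, remainder 3016.
Within the partial block the first minute is 1800 frames and each further minute 1798, so 1 further minute boundary passed. Total skipped labels = 18 × 0 + 2 × 1 = 2.
Non-drop label index = 3016 + 2 = 3018; at 30 labels/s that is 00:01:40:18, i.e. DF 00:01:40;18.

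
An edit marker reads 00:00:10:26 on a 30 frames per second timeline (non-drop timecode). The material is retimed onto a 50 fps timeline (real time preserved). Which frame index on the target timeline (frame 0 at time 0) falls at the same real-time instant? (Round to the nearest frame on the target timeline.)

frame 543

Source frame index: (0×3600 + 0×60 + 10) × 30 + 26 = 326.
Real time: 326 / (30) = 163/15 s.
Target frame: (163/15) × (50) = 1630/3 ≈ 543.333 → 543.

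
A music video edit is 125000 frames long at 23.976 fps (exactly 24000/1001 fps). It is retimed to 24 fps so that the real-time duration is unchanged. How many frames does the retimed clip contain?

Target frames = source frames × (target rate / source rate) = 125000 × (24)/(24000/1001) = 125000 × 1001/1000 = 125125.

125125 frames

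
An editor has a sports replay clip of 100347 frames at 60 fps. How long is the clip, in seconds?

Running time = 100347 / (60) = 1672.45 s.

1672.45 seconds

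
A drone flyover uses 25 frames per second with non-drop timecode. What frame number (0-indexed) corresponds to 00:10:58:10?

Total seconds to the label: (0 × 3600 + 10 × 60 + 58) = 658.
Frame index = 658 × 25 + 10 = 16460.

frame 16460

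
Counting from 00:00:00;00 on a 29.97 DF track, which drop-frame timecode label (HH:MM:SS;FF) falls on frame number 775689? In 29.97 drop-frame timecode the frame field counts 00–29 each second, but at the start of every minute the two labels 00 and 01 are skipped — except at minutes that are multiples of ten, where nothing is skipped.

07:11:22;05

Each 10-minute DF block holds 10 × 60 × 30 − 9 × 2 = 17982 frames. 775689 ÷ 17982 → 43 full blocks, remainder 2463.
Within the partial block the first minute is 1800 frames and each further minute 1798, so 1 further minute boundary passed. Total skipped labels = 18 × 43 + 2 × 1 = 776.
Non-drop label index = 775689 + 776 = 776465; at 30 labels/s that is 07:11:22:05, i.e. DF 07:11:22;05.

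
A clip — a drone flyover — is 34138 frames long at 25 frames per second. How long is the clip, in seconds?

1365.52 seconds

Running time = 34138 / (25) = 1365.52 s.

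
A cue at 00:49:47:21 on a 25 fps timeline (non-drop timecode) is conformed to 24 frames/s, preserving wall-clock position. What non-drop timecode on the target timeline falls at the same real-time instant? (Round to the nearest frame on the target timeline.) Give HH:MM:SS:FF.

Source frame index: (0×3600 + 49×60 + 47) × 25 + 21 = 74696.
Real time: 74696 / (25) = 74696/25 s.
Target frame: (74696/25) × (24) = 1792704/25 ≈ 71708.160 → 71708.
At 24 labels/s: frame 71708 → 00:49:47:20.

00:49:47:20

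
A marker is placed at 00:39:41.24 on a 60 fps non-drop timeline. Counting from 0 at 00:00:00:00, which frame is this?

Total seconds to the label: (0 × 3600 + 39 × 60 + 41) = 2381.
Frame index = 2381 × 60 + 24 = 142884.

frame 142884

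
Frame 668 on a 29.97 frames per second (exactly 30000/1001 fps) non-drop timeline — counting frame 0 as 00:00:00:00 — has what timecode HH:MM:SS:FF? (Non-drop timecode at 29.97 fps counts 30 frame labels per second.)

668 ÷ 30 = 22 full seconds, remainder 8 frames.
22 s = 0 h 0 min 22 s.
Timecode: 00:00:22:08.

00:00:22:08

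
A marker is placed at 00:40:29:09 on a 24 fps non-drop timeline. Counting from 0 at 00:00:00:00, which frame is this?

frame 58305

Total seconds to the label: (0 × 3600 + 40 × 60 + 29) = 2429.
Frame index = 2429 × 24 + 9 = 58305.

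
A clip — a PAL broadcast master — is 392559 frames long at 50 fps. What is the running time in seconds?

Running time = 392559 / (50) = 7851.18 s.

7851.18 seconds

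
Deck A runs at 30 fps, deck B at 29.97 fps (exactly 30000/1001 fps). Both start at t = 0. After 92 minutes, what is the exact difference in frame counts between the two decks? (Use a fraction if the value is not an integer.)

92 min = 5520 s.
A emits 30 × 5520 = 165600 frames; B emits 30000/1001 × 5520 = 165600000/1001.
Difference = 165600/1001 frames (≈ 165.4346); B is behind A.

165600/1001 frames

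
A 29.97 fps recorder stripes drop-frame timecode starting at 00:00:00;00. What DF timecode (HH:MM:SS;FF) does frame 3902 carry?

00:02:10;06

Each 10-minute DF block holds 10 × 60 × 30 − 9 × 2 = 17982 frames. 3902 ÷ 17982 → 0 full blocks, remainder 3902.
Within the partial block the first minute is 1800 frames and each further minute 1798, so 2 further minute boundaries passed. Total skipped labels = 18 × 0 + 2 × 2 = 4.
Non-drop label index = 3902 + 4 = 3906; at 30 labels/s that is 00:02:10:06, i.e. DF 00:02:10;06.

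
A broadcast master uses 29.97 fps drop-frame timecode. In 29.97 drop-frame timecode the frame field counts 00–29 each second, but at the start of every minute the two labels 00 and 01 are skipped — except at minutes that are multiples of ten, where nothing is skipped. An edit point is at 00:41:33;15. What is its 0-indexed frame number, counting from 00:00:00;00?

74731

As if non-drop at 30 labels/s: (0 × 3600 + 41 × 60 + 33) × 30 + 15 = 74805.
Minute boundaries passed: 41; those not divisible by 10: 41 − 4 = 37; dropped labels = 2 × 37 = 74.
Actual frame index = 74805 − 74 = 74731.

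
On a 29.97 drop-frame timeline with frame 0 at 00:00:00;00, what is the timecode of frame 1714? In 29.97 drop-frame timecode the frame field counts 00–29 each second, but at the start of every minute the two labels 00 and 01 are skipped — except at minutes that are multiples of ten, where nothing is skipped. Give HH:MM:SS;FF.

Ten DF minutes hold 17982 frames, so frame 1714 lies in block 0 (frames 0–17981) with 1714 frames into that block.
The block's first minute is 1800 frames and the rest 1798 each; 1714 frames reaches minute 0, so 0 × 18 + 0 × 2 = 0 labels have been skipped so far.
Adding those back, label number 1714 + 0 = 1714 at 30 labels/s is 57 s + 4 f = 0 h 0 min 57 s frame 4, i.e. 00:00:57;04.

00:00:57;04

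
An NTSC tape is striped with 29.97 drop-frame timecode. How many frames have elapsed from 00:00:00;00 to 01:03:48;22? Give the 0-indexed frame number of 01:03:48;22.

114748

Complete 10-minute blocks: 6, each 17982 frames → 107892.
Remaining 3 whole minutes in the current block: 1800 + 2 × 1798 = 5396 frames.
Within the current minute: 48 × 30 + 22 − 2 = 1460 (labels ;00/;01 skipped at this minute). Total = 107892 + 5396 + 1460 = 114748.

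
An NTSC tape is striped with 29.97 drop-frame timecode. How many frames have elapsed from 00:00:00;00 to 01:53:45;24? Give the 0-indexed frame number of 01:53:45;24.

204570

Complete 10-minute blocks: 11, each 17982 frames → 197802.
Remaining 3 whole minutes in the current block: 1800 + 2 × 1798 = 5396 frames.
Within the current minute: 45 × 30 + 24 − 2 = 1372 (labels ;00/;01 skipped at this minute). Total = 197802 + 5396 + 1372 = 204570.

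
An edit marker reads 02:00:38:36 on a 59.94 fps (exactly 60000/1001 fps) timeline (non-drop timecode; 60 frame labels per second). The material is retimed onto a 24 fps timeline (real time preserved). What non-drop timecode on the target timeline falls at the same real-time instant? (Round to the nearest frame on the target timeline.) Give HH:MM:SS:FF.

02:00:45:20

Source frame index: (2×3600 + 0×60 + 38) × 60 + 36 = 434316.
Real time: 434316 / (60000/1001) = 36229193/5000 s.
Target frame: (36229193/5000) × (24) = 108687579/625 ≈ 173900.126 → 173900.
At 24 labels/s: frame 173900 → 02:00:45:20.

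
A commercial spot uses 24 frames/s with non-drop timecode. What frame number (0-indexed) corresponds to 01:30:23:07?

frame 130159

Total seconds to the label: (1 × 3600 + 30 × 60 + 23) = 5423.
Frame index = 5423 × 24 + 7 = 130159.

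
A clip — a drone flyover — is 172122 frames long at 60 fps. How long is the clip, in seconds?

Running time = 172122 / (60) = 2868.7 s.

2868.7 seconds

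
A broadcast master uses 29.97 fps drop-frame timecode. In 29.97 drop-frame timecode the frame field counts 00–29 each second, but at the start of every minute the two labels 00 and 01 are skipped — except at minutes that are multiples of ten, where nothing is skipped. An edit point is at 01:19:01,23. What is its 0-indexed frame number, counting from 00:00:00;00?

Complete 10-minute blocks: 7, each 17982 frames → 125874.
Remaining 9 whole minutes in the current block: 1800 + 8 × 1798 = 16184 frames.
Within the current minute: 1 × 30 + 23 − 2 = 51 (labels ;00/;01 skipped at this minute). Total = 125874 + 16184 + 51 = 142109.

142109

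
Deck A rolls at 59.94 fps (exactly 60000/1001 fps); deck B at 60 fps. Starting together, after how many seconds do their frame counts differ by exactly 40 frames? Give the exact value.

The gap grows by |60 − 60000/1001| = 60/1001 frames per second.
Time for a 40-frame gap: 40 ÷ (60/1001) = 2002/3 s.

2002/3 seconds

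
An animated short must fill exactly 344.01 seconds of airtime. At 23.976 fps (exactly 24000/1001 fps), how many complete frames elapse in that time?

8247 frames

Frames = 344.01 × 24000/1001 = 8256240/1001 ≈ 8247.9920.
Complete frames: 8247.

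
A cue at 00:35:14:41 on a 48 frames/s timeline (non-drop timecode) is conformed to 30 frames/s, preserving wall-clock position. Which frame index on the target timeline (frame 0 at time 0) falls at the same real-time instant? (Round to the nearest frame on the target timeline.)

Source frame index: (0×3600 + 35×60 + 14) × 48 + 41 = 101513.
Real time: 101513 / (48) = 101513/48 s.
Target frame: (101513/48) × (30) = 507565/8 ≈ 63445.625 → 63446.

frame 63446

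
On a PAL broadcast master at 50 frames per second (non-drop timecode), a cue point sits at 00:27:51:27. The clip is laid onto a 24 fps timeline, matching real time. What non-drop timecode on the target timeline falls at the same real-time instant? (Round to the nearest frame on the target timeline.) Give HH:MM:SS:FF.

00:27:51:13

Source frame index: (0×3600 + 27×60 + 51) × 50 + 27 = 83577.
Real time: 83577 / (50) = 83577/50 s.
Target frame: (83577/50) × (24) = 1002924/25 ≈ 40116.960 → 40117.
At 24 labels/s: frame 40117 → 00:27:51:13.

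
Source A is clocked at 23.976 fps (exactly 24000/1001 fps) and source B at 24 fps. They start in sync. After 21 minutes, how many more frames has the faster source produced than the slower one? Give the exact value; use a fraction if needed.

4320/143 frames

21 min = 1260 s.
A emits 24000/1001 × 1260 = 4320000/143 frames; B emits 24 × 1260 = 30240.
Difference = 4320/143 frames (≈ 30.2098); B is ahead of A.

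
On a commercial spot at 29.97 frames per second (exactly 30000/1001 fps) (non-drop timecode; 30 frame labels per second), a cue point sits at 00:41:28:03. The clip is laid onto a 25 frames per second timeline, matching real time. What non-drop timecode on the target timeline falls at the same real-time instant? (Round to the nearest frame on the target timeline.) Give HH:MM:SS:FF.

00:41:30:15

Source frame index: (0×3600 + 41×60 + 28) × 30 + 3 = 74643.
Real time: 74643 / (30000/1001) = 24905881/10000 s.
Target frame: (24905881/10000) × (25) = 24905881/400 ≈ 62264.702 → 62265.
At 25 labels/s: frame 62265 → 00:41:30:15.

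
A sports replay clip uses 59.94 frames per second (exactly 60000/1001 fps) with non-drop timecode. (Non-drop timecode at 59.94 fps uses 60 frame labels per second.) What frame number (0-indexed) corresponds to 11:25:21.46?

frame 2467306

Total seconds to the label: (11 × 3600 + 25 × 60 + 21) = 41121.
Frame index = 41121 × 60 + 46 = 2467306.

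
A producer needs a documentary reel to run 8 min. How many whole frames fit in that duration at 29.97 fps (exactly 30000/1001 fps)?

8 min = 480 s.
Frames = 480 × 30000/1001 = 14400000/1001 ≈ 14385.6144.
Complete frames: 14385.

14385 frames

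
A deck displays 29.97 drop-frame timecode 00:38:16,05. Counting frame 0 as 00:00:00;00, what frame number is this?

As if non-drop at 30 labels/s: (0 × 3600 + 38 × 60 + 16) × 30 + 5 = 68885.
Minute boundaries passed: 38; those not divisible by 10: 38 − 3 = 35; dropped labels = 2 × 35 = 70.
Actual frame index = 68885 − 70 = 68815.

68815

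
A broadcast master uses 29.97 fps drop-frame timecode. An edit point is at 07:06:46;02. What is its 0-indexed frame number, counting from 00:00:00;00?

767414

Complete 10-minute blocks: 42, each 17982 frames → 755244.
Remaining 6 whole minutes in the current block: 1800 + 5 × 1798 = 10790 frames.
Within the current minute: 46 × 30 + 2 − 2 = 1380 (labels ;00/;01 skipped at this minute). Total = 755244 + 10790 + 1380 = 767414.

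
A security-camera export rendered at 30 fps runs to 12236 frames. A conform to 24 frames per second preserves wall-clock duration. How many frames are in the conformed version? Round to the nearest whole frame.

9789 frames

Frames at target rate = 12236 × (24) / (30) = 48944/5 ≈ 9788.800.
Nearest whole frame: 9789.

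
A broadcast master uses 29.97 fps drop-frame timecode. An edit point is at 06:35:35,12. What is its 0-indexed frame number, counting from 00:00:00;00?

711350

As if non-drop at 30 labels/s: (6 × 3600 + 35 × 60 + 35) × 30 + 12 = 712062.
Minute boundaries passed: 395; those not divisible by 10: 395 − 39 = 356; dropped labels = 2 × 356 = 712.
Actual frame index = 712062 − 712 = 711350.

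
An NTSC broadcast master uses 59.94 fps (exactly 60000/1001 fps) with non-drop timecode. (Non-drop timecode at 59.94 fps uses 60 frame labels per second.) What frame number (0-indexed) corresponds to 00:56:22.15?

Total seconds to the label: (0 × 3600 + 56 × 60 + 22) = 3382.
Frame index = 3382 × 60 + 15 = 202935.

frame 202935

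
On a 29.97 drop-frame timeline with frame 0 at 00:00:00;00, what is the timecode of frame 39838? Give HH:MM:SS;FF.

00:22:09;08

Ten DF minutes hold 17982 frames, so frame 39838 lies in block 2 (frames 35964–53945) with 3874 frames into that block.
The block's first minute is 1800 frames and the rest 1798 each; 3874 frames reaches minute 2, so 2 × 18 + 2 × 2 = 40 labels have been skipped so far.
Adding those back, label number 39838 + 40 = 39878 at 30 labels/s is 1329 s + 8 f = 0 h 22 min 9 s frame 8, i.e. 00:22:09;08.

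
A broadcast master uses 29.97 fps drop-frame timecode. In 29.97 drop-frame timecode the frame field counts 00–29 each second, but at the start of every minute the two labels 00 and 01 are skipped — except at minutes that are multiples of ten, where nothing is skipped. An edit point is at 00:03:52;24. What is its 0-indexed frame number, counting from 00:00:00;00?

6978

Complete 10-minute blocks: 0, each 17982 frames → 0.
Remaining 3 whole minutes in the current block: 1800 + 2 × 1798 = 5396 frames.
Within the current minute: 52 × 30 + 24 − 2 = 1582 (labels ;00/;01 skipped at this minute). Total = 0 + 5396 + 1582 = 6978.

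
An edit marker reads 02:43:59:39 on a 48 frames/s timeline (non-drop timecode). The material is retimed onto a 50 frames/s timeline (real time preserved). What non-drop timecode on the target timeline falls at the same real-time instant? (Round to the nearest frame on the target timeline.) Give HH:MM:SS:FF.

Source frame index: (2×3600 + 43×60 + 59) × 48 + 39 = 472311.
Real time: 472311 / (48) = 157437/16 s.
Target frame: (157437/16) × (50) = 3935925/8 ≈ 491990.625 → 491991.
At 50 labels/s: frame 491991 → 02:43:59:41.

02:43:59:41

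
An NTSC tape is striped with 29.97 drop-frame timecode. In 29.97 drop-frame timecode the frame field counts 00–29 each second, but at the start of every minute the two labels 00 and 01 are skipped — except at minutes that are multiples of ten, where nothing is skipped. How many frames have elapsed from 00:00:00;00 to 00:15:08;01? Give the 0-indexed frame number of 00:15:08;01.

27213

Complete 10-minute blocks: 1, each 17982 frames → 17982.
Remaining 5 whole minutes in the current block: 1800 + 4 × 1798 = 8992 frames.
Within the current minute: 8 × 30 + 1 − 2 = 239 (labels ;00/;01 skipped at this minute). Total = 17982 + 8992 + 239 = 27213.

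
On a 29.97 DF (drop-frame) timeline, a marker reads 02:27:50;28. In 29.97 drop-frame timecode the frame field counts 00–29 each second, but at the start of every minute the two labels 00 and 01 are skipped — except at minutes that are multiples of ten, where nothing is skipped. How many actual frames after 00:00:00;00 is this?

Complete 10-minute blocks: 14, each 17982 frames → 251748.
Remaining 7 whole minutes in the current block: 1800 + 6 × 1798 = 12588 frames.
Within the current minute: 50 × 30 + 28 − 2 = 1526 (labels ;00/;01 skipped at this minute). Total = 251748 + 12588 + 1526 = 265862.

265862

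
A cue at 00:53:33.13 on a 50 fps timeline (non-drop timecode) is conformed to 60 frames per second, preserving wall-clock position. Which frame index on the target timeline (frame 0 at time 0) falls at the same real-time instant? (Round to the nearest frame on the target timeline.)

Source frame index: (0×3600 + 53×60 + 33) × 50 + 13 = 160663.
Real time: 160663 / (50) = 160663/50 s.
Target frame: (160663/50) × (60) = 963978/5 ≈ 192795.600 → 192796.

frame 192796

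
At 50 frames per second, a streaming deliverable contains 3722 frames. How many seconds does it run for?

Running time = 3722 / (50) = 74.44 s.

74.44 seconds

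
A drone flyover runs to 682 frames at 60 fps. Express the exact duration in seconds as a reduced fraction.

341/30 seconds

Running time = 682 ÷ (60) = 682 × 1/60 = 341/30 s.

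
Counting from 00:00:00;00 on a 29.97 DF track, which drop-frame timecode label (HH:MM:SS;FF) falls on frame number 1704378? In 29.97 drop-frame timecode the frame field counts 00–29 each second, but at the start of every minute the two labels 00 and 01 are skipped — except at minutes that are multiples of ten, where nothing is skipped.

15:47:49;14

Ten DF minutes hold 17982 frames, so frame 1704378 lies in block 94 (frames 1690308–1708289) with 14070 frames into that block.
The block's first minute is 1800 frames and the rest 1798 each; 14070 frames reaches minute 7, so 94 × 18 + 7 × 2 = 1706 labels have been skipped so far.
Adding those back, label number 1704378 + 1706 = 1706084 at 30 labels/s is 56869 s + 14 f = 15 h 47 min 49 s frame 14, i.e. 15:47:49;14.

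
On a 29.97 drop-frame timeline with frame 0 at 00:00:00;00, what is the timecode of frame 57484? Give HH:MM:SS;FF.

00:31:58;00

Each 10-minute DF block holds 10 × 60 × 30 − 9 × 2 = 17982 frames. 57484 ÷ 17982 → 3 full blocks, remainder 3538.
Within the partial block the first minute is 1800 frames and each further minute 1798, so 1 further minute boundary passed. Total skipped labels = 18 × 3 + 2 × 1 = 56.
Non-drop label index = 57484 + 56 = 57540; at 30 labels/s that is 00:31:58:00, i.e. DF 00:31:58;00.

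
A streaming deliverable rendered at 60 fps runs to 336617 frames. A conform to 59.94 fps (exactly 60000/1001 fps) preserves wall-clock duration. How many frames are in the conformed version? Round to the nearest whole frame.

Frames at target rate = 336617 × (60000/1001) / (60) = 336617000/1001 ≈ 336280.719.
Nearest whole frame: 336281.

336281 frames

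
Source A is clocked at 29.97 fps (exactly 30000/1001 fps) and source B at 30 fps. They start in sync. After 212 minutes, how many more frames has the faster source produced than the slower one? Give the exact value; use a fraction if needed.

381600/1001 frames

212 min = 12720 s.
A emits 30000/1001 × 12720 = 381600000/1001 frames; B emits 30 × 12720 = 381600.
Difference = 381600/1001 frames (≈ 381.2188); B is ahead of A.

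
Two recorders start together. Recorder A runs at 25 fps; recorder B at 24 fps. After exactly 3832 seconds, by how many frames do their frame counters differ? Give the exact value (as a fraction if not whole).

3832 frames

A emits 25 × 3832 = 95800 frames; B emits 24 × 3832 = 91968.
Difference = 3832 frames; B is behind A.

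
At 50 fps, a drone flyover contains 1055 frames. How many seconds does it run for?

21.1 seconds

Running time = 1055 / (50) = 21.1 s.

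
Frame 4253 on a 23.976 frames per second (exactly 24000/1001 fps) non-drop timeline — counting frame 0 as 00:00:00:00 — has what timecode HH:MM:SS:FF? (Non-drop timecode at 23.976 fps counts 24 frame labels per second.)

00:02:57:05

4253 ÷ 24 = 177 full seconds, remainder 5 frames.
177 s = 0 h 2 min 57 s.
Timecode: 00:02:57:05.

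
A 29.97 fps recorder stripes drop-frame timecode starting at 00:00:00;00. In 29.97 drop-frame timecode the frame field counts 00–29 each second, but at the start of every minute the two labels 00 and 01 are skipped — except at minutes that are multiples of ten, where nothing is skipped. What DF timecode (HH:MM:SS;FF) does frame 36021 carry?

Each 10-minute DF block holds 10 × 60 × 30 − 9 × 2 = 17982 frames. 36021 ÷ 17982 → 2 full blocks, remainder 57.
Within the partial block the first minute is 1800 frames and each further minute 1798, so 0 further minute boundaries passed. Total skipped labels = 18 × 2 + 2 × 0 = 36.
Non-drop label index = 36021 + 36 = 36057; at 30 labels/s that is 00:20:01:27, i.e. DF 00:20:01;27.

00:20:01;27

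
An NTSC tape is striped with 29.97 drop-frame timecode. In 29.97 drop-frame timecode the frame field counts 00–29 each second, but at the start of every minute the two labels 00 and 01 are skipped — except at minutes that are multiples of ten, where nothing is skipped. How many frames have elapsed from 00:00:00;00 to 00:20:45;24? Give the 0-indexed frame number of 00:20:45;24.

37338

Complete 10-minute blocks: 2, each 17982 frames → 35964.
Remaining 0 whole minutes in the current block: 0 frames.
Within the current minute: 45 × 30 + 24 = 1374. Total = 35964 + 0 + 1374 = 37338.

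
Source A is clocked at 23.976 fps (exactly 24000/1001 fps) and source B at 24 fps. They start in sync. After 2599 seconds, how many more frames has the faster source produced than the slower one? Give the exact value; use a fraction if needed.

62376/1001 frames

A emits 24000/1001 × 2599 = 62376000/1001 frames; B emits 24 × 2599 = 62376.
Difference = 62376/1001 frames (≈ 62.3137); B is ahead of A.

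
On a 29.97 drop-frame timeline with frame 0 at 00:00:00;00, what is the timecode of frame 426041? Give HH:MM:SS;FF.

Each 10-minute DF block holds 10 × 60 × 30 − 9 × 2 = 17982 frames. 426041 ÷ 17982 → 23 full blocks, remainder 12455.
Within the partial block the first minute is 1800 frames and each further minute 1798, so 6 further minute boundaries passed. Total skipped labels = 18 × 23 + 2 × 6 = 426.
Non-drop label index = 426041 + 426 = 426467; at 30 labels/s that is 03:56:55:17, i.e. DF 03:56:55;17.

03:56:55;17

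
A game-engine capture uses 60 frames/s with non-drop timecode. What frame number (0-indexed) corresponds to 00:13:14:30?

47670

Total seconds to the label: (0 × 3600 + 13 × 60 + 14) = 794.
Frame index = 794 × 60 + 30 = 47670.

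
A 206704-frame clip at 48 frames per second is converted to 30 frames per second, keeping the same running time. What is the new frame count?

Target frames = source frames × (target rate / source rate) = 206704 × (30)/(48) = 206704 × 5/8 = 129190.

129190 frames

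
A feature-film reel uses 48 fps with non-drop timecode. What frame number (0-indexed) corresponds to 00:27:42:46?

frame 79822

Total seconds to the label: (0 × 3600 + 27 × 60 + 42) = 1662.
Frame index = 1662 × 48 + 46 = 79822.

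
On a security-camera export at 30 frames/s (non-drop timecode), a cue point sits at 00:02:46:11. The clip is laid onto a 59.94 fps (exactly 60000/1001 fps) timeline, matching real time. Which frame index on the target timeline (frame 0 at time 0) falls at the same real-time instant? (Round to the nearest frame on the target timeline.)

Source frame index: (0×3600 + 2×60 + 46) × 30 + 11 = 4991.
Real time: 4991 / (30) = 4991/30 s.
Target frame: (4991/30) × (60000/1001) = 1426000/143 ≈ 9972.028 → 9972.

frame 9972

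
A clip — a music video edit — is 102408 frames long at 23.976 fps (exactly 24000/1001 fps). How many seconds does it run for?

Running time = 102408 / (24000/1001) = 4271.267 s.

4271.267 seconds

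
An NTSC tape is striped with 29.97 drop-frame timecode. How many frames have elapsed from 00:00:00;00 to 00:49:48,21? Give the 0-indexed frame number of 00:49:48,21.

89571

Complete 10-minute blocks: 4, each 17982 frames → 71928.
Remaining 9 whole minutes in the current block: 1800 + 8 × 1798 = 16184 frames.
Within the current minute: 48 × 30 + 21 − 2 = 1459 (labels ;00/;01 skipped at this minute). Total = 71928 + 16184 + 1459 = 89571.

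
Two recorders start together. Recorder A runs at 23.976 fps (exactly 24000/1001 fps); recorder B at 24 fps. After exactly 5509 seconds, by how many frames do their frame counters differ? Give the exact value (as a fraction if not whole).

18888/143 frames

A emits 24000/1001 × 5509 = 18888000/143 frames; B emits 24 × 5509 = 132216.
Difference = 18888/143 frames (≈ 132.0839); B is ahead of A.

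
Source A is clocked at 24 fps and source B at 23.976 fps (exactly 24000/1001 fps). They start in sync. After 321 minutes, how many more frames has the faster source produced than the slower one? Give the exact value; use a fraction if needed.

462240/1001 frames

321 min = 19260 s.
A emits 24 × 19260 = 462240 frames; B emits 24000/1001 × 19260 = 462240000/1001.
Difference = 462240/1001 frames (≈ 461.7782); B is behind A.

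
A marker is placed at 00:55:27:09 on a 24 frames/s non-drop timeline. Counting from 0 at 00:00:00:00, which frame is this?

Total seconds to the label: (0 × 3600 + 55 × 60 + 27) = 3327.
Frame index = 3327 × 24 + 9 = 79857.

frame 79857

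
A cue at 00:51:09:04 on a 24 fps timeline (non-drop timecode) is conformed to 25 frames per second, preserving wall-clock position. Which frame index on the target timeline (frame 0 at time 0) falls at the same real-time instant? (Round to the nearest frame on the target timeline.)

Source frame index: (0×3600 + 51×60 + 9) × 24 + 4 = 73660.
Real time: 73660 / (24) = 18415/6 s.
Target frame: (18415/6) × (25) = 460375/6 ≈ 76729.167 → 76729.

frame 76729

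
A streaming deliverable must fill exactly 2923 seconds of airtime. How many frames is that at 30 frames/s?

Frames = 2923 × 30 = 87690.

87690 frames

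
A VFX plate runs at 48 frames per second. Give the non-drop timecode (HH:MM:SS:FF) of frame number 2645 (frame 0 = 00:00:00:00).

00:00:55:05

2645 ÷ 48 = 55 full seconds, remainder 5 frames.
55 s = 0 h 0 min 55 s.
Timecode: 00:00:55:05.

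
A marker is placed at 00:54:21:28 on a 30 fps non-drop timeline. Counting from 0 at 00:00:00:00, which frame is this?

Total seconds to the label: (0 × 3600 + 54 × 60 + 21) = 3261.
Frame index = 3261 × 30 + 28 = 97858.

frame 97858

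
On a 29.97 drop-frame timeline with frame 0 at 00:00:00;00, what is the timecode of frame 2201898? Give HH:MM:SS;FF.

Ten DF minutes hold 17982 frames, so frame 2201898 lies in block 122 (frames 2193804–2211785) with 8094 frames into that block.
The block's first minute is 1800 frames and the rest 1798 each; 8094 frames reaches minute 4, so 122 × 18 + 4 × 2 = 2204 labels have been skipped so far.
Adding those back, label number 2201898 + 2204 = 2204102 at 30 labels/s is 73470 s + 2 f = 20 h 24 min 30 s frame 2, i.e. 20:24:30;02.

20:24:30;02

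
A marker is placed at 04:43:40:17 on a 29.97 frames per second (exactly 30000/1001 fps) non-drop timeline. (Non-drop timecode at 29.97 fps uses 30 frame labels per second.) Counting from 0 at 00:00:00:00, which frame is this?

frame 510617

Total seconds to the label: (4 × 3600 + 43 × 60 + 40) = 17020.
Frame index = 17020 × 30 + 17 = 510617.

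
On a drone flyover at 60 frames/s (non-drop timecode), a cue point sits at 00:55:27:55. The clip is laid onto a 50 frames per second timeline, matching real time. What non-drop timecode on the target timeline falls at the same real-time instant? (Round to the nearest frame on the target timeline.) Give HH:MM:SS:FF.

Source frame index: (0×3600 + 55×60 + 27) × 60 + 55 = 199675.
Real time: 199675 / (60) = 39935/12 s.
Target frame: (39935/12) × (50) = 998375/6 ≈ 166395.833 → 166396.
At 50 labels/s: frame 166396 → 00:55:27:46.

00:55:27:46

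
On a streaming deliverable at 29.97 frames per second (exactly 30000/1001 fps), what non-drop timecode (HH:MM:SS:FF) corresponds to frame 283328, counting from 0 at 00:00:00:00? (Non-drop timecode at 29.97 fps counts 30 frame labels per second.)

283328 ÷ 30 = 9444 full seconds, remainder 8 frames.
9444 s = 2 h 37 min 24 s.
Timecode: 02:37:24:08.

02:37:24:08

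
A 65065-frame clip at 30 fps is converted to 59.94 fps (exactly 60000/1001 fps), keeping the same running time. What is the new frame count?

130000 frames

Target frames = source frames × (target rate / source rate) = 65065 × (60000/1001)/(30) = 65065 × 2000/1001 = 130000.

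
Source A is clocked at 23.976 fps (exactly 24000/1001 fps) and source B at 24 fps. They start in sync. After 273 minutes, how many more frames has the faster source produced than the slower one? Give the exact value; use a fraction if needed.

273 min = 16380 s.
A emits 24000/1001 × 16380 = 4320000/11 frames; B emits 24 × 16380 = 393120.
Difference = 4320/11 frames (≈ 392.7273); B is ahead of A.

4320/11 frames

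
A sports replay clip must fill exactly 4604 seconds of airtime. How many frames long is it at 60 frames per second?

276240 frames

Frames = 4604 × 60 = 276240.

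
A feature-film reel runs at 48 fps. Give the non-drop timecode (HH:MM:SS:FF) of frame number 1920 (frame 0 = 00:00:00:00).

00:00:40:00

1920 ÷ 48 = 40 full seconds, remainder 0 frames.
40 s = 0 h 0 min 40 s.
Timecode: 00:00:40:00.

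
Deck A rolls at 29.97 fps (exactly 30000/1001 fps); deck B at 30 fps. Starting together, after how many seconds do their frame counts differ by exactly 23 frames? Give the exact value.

23023/30 seconds

The gap grows by |30 − 30000/1001| = 30/1001 frames per second.
Time for a 23-frame gap: 23 ÷ (30/1001) = 23023/30 s.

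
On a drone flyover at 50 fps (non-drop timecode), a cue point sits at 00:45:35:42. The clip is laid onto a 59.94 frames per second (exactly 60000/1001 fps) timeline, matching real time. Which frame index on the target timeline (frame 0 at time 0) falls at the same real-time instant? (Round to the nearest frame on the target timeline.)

Source frame index: (0×3600 + 45×60 + 35) × 50 + 42 = 136792.
Real time: 136792 / (50) = 68396/25 s.
Target frame: (68396/25) × (60000/1001) = 164150400/1001 ≈ 163986.414 → 163986.

frame 163986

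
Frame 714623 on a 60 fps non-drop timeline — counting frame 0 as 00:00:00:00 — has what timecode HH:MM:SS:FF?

03:18:30:23

714623 ÷ 60 = 11910 full seconds, remainder 23 frames.
11910 s = 3 h 18 min 30 s.
Timecode: 03:18:30:23.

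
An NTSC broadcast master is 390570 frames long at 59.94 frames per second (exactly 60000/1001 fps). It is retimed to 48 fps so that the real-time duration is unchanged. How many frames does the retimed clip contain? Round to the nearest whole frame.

Frames at target rate = 390570 × (48) / (60000/1001) = 39096057/125 ≈ 312768.456.
Nearest whole frame: 312768.

312768 frames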